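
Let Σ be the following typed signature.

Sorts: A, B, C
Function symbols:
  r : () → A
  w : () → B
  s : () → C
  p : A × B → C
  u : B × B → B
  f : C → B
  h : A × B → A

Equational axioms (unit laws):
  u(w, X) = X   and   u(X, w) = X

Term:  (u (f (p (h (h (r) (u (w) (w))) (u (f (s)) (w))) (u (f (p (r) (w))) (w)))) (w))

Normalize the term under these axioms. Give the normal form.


1. (u (f (p (h (h (r) (u (w) (w))) (u (f (s)) (w))) (u (f (p (r) (w))) (w)))) (w))  →  (f (p (h (h (r) (u (w) (w))) (u (f (s)) (w))) (u (f (p (r) (w))) (w))))
2. (f (p (h (h (r) (u (w) (w))) (u (f (s)) (w))) (u (f (p (r) (w))) (w))))  →  (f (p (h (h (r) (w)) (u (f (s)) (w))) (u (f (p (r) (w))) (w))))
3. (f (p (h (h (r) (w)) (u (f (s)) (w))) (u (f (p (r) (w))) (w))))  →  (f (p (h (h (r) (w)) (f (s))) (u (f (p (r) (w))) (w))))
4. (f (p (h (h (r) (w)) (f (s))) (u (f (p (r) (w))) (w))))  →  (f (p (h (h (r) (w)) (f (s))) (f (p (r) (w)))))

normal form = (f (p (h (h (r) (w)) (f (s))) (f (p (r) (w)))))


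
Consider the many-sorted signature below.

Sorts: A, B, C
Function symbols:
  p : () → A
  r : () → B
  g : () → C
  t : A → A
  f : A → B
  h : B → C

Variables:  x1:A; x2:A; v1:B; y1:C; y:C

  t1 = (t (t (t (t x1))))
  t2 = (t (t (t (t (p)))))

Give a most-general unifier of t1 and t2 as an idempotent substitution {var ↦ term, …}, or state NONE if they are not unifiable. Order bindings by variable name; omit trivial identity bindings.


{x1 ↦ (p)}


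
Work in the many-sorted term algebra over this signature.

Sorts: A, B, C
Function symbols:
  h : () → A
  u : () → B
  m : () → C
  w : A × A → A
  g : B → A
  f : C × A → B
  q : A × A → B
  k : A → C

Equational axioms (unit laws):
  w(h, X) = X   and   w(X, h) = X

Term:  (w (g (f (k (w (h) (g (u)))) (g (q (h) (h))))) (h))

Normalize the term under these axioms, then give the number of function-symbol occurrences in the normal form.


size = 9

1. (w (g (f (k (w (h) (g (u)))) (g (q (h) (h))))) (h))  →  (g (f (k (w (h) (g (u)))) (g (q (h) (h)))))
2. (g (f (k (w (h) (g (u)))) (g (q (h) (h)))))  →  (g (f (k (g (u))) (g (q (h) (h)))))
normal form: (g (f (k (g (u))) (g (q (h) (h)))))


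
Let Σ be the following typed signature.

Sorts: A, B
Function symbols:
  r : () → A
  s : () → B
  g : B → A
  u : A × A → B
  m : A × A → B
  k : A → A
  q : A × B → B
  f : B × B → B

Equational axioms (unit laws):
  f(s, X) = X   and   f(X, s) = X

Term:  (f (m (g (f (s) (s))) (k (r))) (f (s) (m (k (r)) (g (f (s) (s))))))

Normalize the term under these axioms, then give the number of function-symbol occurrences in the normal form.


size = 11

1. (f (m (g (f (s) (s))) (k (r))) (f (s) (m (k (r)) (g (f (s) (s))))))  →  (f (m (g (s)) (k (r))) (f (s) (m (k (r)) (g (f (s) (s))))))
2. (f (m (g (s)) (k (r))) (f (s) (m (k (r)) (g (f (s) (s))))))  →  (f (m (g (s)) (k (r))) (m (k (r)) (g (f (s) (s)))))
3. (f (m (g (s)) (k (r))) (m (k (r)) (g (f (s) (s)))))  →  (f (m (g (s)) (k (r))) (m (k (r)) (g (s))))
normal form: (f (m (g (s)) (k (r))) (m (k (r)) (g (s))))


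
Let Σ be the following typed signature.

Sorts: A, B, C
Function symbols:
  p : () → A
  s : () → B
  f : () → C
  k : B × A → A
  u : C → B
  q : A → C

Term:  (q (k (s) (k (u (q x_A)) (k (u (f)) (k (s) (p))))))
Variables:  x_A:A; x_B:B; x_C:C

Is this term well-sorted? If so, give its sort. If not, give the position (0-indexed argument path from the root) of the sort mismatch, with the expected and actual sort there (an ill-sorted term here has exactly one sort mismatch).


well-sorted; sort = C

    (s) : B
          x_A : A
        (q x_A) : C
      (u (q x_A)) : B
          (f) : C
        (u (f)) : B
          (s) : B
          (p) : A
        (k (s) (p)) : A
      (k (u (f)) (k (s) (p))) : A
    (k (u (q x_A)) (k (u (f)) (k (s) (p)))) : A
  (k (s) (k (u (q x_A)) (k (u (f)) (k (s) (p))))) : A
(q (k (s) (k (u (q x_A)) (k (u (f)) (k (s) (p)))))) : C


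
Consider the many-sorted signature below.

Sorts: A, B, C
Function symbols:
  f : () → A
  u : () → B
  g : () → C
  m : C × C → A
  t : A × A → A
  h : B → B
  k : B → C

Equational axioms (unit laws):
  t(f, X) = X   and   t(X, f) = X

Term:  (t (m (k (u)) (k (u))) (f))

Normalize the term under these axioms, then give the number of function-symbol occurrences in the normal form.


1. (t (m (k (u)) (k (u))) (f))  →  (m (k (u)) (k (u)))
normal form: (m (k (u)) (k (u)))

size = 5


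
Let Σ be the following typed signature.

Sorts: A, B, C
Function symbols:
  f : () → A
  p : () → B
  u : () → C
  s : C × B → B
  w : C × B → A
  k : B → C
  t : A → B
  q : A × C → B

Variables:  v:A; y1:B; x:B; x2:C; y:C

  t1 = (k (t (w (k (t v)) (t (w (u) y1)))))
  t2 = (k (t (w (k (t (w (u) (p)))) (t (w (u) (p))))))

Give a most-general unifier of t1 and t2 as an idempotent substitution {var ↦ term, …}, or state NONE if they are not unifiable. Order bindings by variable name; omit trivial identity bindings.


{v ↦ (w (u) (p)), y1 ↦ (p)}


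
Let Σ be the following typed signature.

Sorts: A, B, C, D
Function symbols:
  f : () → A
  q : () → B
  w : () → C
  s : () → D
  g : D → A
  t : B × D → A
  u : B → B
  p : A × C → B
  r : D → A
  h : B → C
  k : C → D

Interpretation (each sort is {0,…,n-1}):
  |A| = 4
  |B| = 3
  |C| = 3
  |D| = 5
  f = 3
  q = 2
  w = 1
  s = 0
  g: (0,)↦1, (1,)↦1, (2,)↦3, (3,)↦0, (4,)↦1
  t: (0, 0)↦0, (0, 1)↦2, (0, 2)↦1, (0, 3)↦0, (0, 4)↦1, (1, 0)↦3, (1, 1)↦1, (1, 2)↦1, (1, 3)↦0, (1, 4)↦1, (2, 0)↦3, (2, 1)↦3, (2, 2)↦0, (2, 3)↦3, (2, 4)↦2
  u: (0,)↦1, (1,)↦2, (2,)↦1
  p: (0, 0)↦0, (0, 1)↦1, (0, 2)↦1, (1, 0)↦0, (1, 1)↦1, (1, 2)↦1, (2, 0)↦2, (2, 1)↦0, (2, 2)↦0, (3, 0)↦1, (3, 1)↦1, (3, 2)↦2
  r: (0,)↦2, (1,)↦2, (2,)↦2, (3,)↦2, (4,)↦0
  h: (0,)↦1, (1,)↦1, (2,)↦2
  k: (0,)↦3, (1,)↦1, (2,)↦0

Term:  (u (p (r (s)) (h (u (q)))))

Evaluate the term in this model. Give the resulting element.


  s = 0
  (r (s)) = r(0,) = 2
  q = 2
  (u (q)) = u(2,) = 1
  (h (u (q))) = h(1,) = 1
  (p (r (s)) (h (u (q)))) = p(2, 1) = 0
  (u (p (r (s)) (h (u (q))))) = u(0,) = 1

value = 1


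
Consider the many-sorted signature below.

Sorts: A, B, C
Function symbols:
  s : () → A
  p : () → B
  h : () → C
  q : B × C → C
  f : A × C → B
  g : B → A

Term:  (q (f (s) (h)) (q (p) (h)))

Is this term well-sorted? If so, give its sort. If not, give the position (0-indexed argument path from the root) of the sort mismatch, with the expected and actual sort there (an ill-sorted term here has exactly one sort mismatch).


well-sorted; sort = C

    (s) : A
    (h) : C
  (f (s) (h)) : B
    (p) : B
    (h) : C
  (q (p) (h)) : C
(q (f (s) (h)) (q (p) (h))) : C


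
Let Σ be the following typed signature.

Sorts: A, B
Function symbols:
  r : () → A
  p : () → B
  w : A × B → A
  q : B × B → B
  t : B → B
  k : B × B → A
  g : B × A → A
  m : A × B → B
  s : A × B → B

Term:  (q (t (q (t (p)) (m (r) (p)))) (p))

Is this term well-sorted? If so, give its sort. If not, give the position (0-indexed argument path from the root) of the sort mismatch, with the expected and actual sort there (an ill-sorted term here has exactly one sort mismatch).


well-sorted; sort = B

        (p) : B
      (t (p)) : B
        (r) : A
        (p) : B
      (m (r) (p)) : B
    (q (t (p)) (m (r) (p))) : B
  (t (q (t (p)) (m (r) (p)))) : B
  (p) : B
(q (t (q (t (p)) (m (r) (p)))) (p)) : B


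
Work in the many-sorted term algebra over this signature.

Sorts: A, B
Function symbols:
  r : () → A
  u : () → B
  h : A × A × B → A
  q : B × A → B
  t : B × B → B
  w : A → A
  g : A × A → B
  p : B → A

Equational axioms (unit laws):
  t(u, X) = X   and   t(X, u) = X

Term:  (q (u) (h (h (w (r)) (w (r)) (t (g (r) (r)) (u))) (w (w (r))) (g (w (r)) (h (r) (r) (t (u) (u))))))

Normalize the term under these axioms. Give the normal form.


normal form = (q (u) (h (h (w (r)) (w (r)) (g (r) (r))) (w (w (r))) (g (w (r)) (h (r) (r) (u)))))

1. (q (u) (h (h (w (r)) (w (r)) (t (g (r) (r)) (u))) (w (w (r))) (g (w (r)) (h (r) (r) (t (u) (u))))))  →  (q (u) (h (h (w (r)) (w (r)) (g (r) (r))) (w (w (r))) (g (w (r)) (h (r) (r) (t (u) (u))))))
2. (q (u) (h (h (w (r)) (w (r)) (g (r) (r))) (w (w (r))) (g (w (r)) (h (r) (r) (t (u) (u))))))  →  (q (u) (h (h (w (r)) (w (r)) (g (r) (r))) (w (w (r))) (g (w (r)) (h (r) (r) (u)))))


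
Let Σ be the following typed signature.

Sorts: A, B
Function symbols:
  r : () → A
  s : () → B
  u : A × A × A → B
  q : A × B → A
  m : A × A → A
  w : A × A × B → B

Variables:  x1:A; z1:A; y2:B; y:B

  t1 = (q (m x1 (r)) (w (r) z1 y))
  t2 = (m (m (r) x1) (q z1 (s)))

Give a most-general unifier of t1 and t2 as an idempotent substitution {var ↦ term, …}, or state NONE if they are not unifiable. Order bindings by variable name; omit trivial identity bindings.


head clash or occurs-check failure — not unifiable

NONE (not unifiable)


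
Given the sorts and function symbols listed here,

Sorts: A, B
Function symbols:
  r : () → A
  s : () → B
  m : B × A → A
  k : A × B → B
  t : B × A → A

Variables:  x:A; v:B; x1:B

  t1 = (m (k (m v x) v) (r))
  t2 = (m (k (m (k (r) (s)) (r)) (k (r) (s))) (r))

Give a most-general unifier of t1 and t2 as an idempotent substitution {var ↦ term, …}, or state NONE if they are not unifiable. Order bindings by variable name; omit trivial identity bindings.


{v ↦ (k (r) (s)), x ↦ (r)}


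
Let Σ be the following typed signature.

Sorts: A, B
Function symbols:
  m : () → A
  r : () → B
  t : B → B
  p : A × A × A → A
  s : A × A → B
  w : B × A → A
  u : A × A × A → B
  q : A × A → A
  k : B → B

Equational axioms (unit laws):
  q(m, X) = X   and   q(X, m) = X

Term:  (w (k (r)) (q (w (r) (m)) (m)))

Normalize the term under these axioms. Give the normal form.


normal form = (w (k (r)) (w (r) (m)))

1. (w (k (r)) (q (w (r) (m)) (m)))  →  (w (k (r)) (w (r) (m)))


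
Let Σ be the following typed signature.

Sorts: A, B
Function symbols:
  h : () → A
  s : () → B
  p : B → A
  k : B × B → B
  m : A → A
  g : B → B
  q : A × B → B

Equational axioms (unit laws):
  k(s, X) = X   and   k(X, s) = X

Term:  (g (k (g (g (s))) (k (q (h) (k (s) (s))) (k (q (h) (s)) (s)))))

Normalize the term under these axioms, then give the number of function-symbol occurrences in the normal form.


1. (g (k (g (g (s))) (k (q (h) (k (s) (s))) (k (q (h) (s)) (s)))))  →  (g (k (g (g (s))) (k (q (h) (s)) (k (q (h) (s)) (s)))))
2. (g (k (g (g (s))) (k (q (h) (s)) (k (q (h) (s)) (s)))))  →  (g (k (g (g (s))) (k (q (h) (s)) (q (h) (s)))))
normal form: (g (k (g (g (s))) (k (q (h) (s)) (q (h) (s)))))

size = 12


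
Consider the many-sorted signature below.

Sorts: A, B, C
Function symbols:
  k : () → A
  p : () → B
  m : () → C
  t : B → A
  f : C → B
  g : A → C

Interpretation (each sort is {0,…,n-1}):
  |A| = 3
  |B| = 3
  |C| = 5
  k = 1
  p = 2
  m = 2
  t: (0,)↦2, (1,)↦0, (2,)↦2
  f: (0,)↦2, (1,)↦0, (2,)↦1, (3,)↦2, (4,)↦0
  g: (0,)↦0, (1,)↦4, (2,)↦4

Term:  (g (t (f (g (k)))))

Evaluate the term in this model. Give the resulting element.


value = 4

  k = 1
  (g (k)) = g(1,) = 4
  (f (g (k))) = f(4,) = 0
  (t (f (g (k)))) = t(0,) = 2
  (g (t (f (g (k))))) = g(2,) = 4


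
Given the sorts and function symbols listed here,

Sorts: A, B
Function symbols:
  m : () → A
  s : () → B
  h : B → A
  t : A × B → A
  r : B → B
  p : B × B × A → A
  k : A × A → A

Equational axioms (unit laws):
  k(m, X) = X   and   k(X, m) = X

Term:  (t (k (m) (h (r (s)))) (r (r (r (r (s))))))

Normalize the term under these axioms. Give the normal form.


normal form = (t (h (r (s))) (r (r (r (r (s))))))

1. (t (k (m) (h (r (s)))) (r (r (r (r (s))))))  →  (t (h (r (s))) (r (r (r (r (s))))))


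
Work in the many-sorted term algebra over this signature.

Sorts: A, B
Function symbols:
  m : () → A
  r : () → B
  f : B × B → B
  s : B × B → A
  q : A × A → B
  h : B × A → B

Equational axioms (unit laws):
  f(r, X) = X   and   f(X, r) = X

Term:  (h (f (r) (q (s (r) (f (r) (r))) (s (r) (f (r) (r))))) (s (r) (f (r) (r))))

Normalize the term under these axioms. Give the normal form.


1. (h (f (r) (q (s (r) (f (r) (r))) (s (r) (f (r) (r))))) (s (r) (f (r) (r))))  →  (h (q (s (r) (f (r) (r))) (s (r) (f (r) (r)))) (s (r) (f (r) (r))))
2. (h (q (s (r) (f (r) (r))) (s (r) (f (r) (r)))) (s (r) (f (r) (r))))  →  (h (q (s (r) (r)) (s (r) (f (r) (r)))) (s (r) (f (r) (r))))
3. (h (q (s (r) (r)) (s (r) (f (r) (r)))) (s (r) (f (r) (r))))  →  (h (q (s (r) (r)) (s (r) (r))) (s (r) (f (r) (r))))
4. (h (q (s (r) (r)) (s (r) (r))) (s (r) (f (r) (r))))  →  (h (q (s (r) (r)) (s (r) (r))) (s (r) (r)))

normal form = (h (q (s (r) (r)) (s (r) (r))) (s (r) (r)))


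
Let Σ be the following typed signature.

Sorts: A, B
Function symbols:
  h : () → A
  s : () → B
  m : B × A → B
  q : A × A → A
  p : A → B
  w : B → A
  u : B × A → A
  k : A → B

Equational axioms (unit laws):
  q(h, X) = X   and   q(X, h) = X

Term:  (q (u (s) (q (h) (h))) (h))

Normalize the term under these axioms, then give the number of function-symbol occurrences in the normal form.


1. (q (u (s) (q (h) (h))) (h))  →  (u (s) (q (h) (h)))
2. (u (s) (q (h) (h)))  →  (u (s) (h))
normal form: (u (s) (h))

size = 3


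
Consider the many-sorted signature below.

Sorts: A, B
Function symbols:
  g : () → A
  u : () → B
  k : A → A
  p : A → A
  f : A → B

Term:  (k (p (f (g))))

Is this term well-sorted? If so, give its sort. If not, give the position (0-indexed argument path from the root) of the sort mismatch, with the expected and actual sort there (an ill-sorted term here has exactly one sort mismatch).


ill-sorted at position [0, 0]: expected A, got B

      (g) : A
    (f (g)) : B
  (p (f (g))) : ✗ arg 0 at [0, 0] has sort B, expected A


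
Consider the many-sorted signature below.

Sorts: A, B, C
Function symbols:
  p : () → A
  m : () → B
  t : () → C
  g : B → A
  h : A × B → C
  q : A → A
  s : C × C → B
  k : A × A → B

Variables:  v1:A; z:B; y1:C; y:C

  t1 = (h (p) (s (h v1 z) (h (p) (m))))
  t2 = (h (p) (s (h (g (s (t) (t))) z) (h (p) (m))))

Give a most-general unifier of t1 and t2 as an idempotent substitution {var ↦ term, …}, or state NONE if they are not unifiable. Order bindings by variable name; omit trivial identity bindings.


{v1 ↦ (g (s (t) (t)))}


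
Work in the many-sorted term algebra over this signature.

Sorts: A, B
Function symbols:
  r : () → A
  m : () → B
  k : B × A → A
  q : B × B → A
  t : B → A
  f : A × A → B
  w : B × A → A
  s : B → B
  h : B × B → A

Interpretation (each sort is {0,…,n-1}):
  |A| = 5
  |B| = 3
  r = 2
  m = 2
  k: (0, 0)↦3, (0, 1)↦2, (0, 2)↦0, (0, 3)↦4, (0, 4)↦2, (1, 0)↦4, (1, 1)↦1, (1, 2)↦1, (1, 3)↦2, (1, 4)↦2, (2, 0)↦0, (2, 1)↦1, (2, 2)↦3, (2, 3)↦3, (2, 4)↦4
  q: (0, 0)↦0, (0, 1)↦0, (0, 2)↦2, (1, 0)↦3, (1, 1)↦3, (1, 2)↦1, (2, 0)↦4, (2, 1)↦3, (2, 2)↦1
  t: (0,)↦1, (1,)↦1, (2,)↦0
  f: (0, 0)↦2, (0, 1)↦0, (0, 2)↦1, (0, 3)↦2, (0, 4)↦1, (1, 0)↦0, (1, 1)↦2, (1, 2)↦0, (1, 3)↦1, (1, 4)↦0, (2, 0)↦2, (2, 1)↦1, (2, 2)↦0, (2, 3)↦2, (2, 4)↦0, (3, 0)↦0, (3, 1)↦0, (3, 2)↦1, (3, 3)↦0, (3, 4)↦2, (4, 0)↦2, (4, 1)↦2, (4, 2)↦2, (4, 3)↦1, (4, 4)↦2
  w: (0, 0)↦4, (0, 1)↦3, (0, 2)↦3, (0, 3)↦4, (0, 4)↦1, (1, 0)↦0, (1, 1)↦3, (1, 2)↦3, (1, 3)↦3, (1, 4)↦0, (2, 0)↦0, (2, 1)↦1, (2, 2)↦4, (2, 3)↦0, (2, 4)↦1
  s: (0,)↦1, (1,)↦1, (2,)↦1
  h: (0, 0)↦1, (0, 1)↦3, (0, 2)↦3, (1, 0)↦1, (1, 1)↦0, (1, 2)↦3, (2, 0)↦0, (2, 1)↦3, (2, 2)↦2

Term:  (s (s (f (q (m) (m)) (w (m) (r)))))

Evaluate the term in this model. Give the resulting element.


value = 1

  m = 2
  m = 2
  (q (m) (m)) = q(2, 2) = 1
  m = 2
  r = 2
  (w (m) (r)) = w(2, 2) = 4
  (f (q (m) (m)) (w (m) (r))) = f(1, 4) = 0
  (s (f (q (m) (m)) (w (m) (r)))) = s(0,) = 1
  (s (s (f (q (m) (m)) (w (m) (r))))) = s(1,) = 1


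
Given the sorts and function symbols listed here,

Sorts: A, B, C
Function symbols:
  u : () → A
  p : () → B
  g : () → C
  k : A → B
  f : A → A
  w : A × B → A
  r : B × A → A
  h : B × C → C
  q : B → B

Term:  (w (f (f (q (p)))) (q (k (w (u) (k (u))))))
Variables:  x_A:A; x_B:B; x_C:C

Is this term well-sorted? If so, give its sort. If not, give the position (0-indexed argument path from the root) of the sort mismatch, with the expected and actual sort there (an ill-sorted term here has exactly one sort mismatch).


ill-sorted at position [0, 0, 0]: expected A, got B

        (p) : B
      (q (p)) : B
    (f (q (p))) : ✗ arg 0 at [0, 0, 0] has sort B, expected A
        (u) : A
          (u) : A
        (k (u)) : B
      (w (u) (k (u))) : A
    (k (w (u) (k (u)))) : B
  (q (k (w (u) (k (u))))) : B


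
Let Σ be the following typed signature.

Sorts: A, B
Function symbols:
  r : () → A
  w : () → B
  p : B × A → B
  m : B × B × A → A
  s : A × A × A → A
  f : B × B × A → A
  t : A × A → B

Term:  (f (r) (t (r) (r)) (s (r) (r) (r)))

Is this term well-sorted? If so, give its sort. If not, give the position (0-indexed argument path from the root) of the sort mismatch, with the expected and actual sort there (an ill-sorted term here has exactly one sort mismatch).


ill-sorted at position [0]: expected B, got A

  (r) : A
    (r) : A
    (r) : A
  (t (r) (r)) : B
    (r) : A
    (r) : A
    (r) : A
  (s (r) (r) (r)) : A
(f (r) (t (r) (r)) (s (r) (r) (r))) : ✗ arg 0 at [0] has sort A, expected B


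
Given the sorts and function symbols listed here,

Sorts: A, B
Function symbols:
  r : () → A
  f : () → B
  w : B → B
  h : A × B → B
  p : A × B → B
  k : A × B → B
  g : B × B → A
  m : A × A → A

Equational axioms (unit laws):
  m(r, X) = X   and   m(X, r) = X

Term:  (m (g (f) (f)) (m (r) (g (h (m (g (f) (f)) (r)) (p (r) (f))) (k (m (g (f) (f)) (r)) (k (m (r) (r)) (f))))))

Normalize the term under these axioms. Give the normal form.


normal form = (m (g (f) (f)) (g (h (g (f) (f)) (p (r) (f))) (k (g (f) (f)) (k (r) (f)))))

1. (m (g (f) (f)) (m (r) (g (h (m (g (f) (f)) (r)) (p (r) (f))) (k (m (g (f) (f)) (r)) (k (m (r) (r)) (f))))))  →  (m (g (f) (f)) (g (h (m (g (f) (f)) (r)) (p (r) (f))) (k (m (g (f) (f)) (r)) (k (m (r) (r)) (f)))))
2. (m (g (f) (f)) (g (h (m (g (f) (f)) (r)) (p (r) (f))) (k (m (g (f) (f)) (r)) (k (m (r) (r)) (f)))))  →  (m (g (f) (f)) (g (h (g (f) (f)) (p (r) (f))) (k (m (g (f) (f)) (r)) (k (m (r) (r)) (f)))))
3. (m (g (f) (f)) (g (h (g (f) (f)) (p (r) (f))) (k (m (g (f) (f)) (r)) (k (m (r) (r)) (f)))))  →  (m (g (f) (f)) (g (h (g (f) (f)) (p (r) (f))) (k (g (f) (f)) (k (m (r) (r)) (f)))))
4. (m (g (f) (f)) (g (h (g (f) (f)) (p (r) (f))) (k (g (f) (f)) (k (m (r) (r)) (f)))))  →  (m (g (f) (f)) (g (h (g (f) (f)) (p (r) (f))) (k (g (f) (f)) (k (r) (f)))))


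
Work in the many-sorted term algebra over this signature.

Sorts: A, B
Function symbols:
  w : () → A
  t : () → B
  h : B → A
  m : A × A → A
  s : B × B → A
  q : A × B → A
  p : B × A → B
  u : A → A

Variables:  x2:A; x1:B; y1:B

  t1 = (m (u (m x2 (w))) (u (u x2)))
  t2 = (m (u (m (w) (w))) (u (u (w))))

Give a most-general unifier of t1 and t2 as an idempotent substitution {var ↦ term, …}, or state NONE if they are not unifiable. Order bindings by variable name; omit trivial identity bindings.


{x2 ↦ (w)}


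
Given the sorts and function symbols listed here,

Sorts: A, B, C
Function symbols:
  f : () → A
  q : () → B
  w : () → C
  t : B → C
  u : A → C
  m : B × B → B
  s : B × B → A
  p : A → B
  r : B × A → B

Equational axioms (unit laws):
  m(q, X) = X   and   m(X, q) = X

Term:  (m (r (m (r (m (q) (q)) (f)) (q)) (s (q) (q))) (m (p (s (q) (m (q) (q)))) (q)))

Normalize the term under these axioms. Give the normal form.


normal form = (m (r (r (q) (f)) (s (q) (q))) (p (s (q) (q))))

1. (m (r (m (r (m (q) (q)) (f)) (q)) (s (q) (q))) (m (p (s (q) (m (q) (q)))) (q)))  →  (m (r (r (m (q) (q)) (f)) (s (q) (q))) (m (p (s (q) (m (q) (q)))) (q)))
2. (m (r (r (m (q) (q)) (f)) (s (q) (q))) (m (p (s (q) (m (q) (q)))) (q)))  →  (m (r (r (q) (f)) (s (q) (q))) (m (p (s (q) (m (q) (q)))) (q)))
3. (m (r (r (q) (f)) (s (q) (q))) (m (p (s (q) (m (q) (q)))) (q)))  →  (m (r (r (q) (f)) (s (q) (q))) (p (s (q) (m (q) (q)))))
4. (m (r (r (q) (f)) (s (q) (q))) (p (s (q) (m (q) (q)))))  →  (m (r (r (q) (f)) (s (q) (q))) (p (s (q) (q))))


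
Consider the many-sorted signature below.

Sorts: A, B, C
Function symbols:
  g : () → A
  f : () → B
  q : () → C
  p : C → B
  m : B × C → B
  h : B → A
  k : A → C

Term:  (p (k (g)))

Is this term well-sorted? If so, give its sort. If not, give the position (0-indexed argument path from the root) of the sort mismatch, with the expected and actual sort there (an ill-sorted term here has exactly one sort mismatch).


well-sorted; sort = B

    (g) : A
  (k (g)) : C
(p (k (g))) : B


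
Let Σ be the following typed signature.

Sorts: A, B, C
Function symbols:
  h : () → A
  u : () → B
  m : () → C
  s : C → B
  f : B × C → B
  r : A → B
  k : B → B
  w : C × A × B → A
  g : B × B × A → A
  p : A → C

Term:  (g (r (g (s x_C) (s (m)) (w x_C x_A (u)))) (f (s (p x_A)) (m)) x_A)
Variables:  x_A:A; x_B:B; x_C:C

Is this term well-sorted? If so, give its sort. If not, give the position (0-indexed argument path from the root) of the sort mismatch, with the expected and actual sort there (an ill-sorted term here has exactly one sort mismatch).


        x_C : C
      (s x_C) : B
        (m) : C
      (s (m)) : B
        x_C : C
        x_A : A
        (u) : B
      (w x_C x_A (u)) : A
    (g (s x_C) (s (m)) (w x_C x_A (u))) : A
  (r (g (s x_C) (s (m)) (w x_C x_A (u)))) : B
        x_A : A
      (p x_A) : C
    (s (p x_A)) : B
    (m) : C
  (f (s (p x_A)) (m)) : B
  x_A : A
(g (r (g (s x_C) (s (m)) (w x_C x_A (u)))) (f (s (p x_A)) (m)) x_A) : A

well-sorted; sort = A


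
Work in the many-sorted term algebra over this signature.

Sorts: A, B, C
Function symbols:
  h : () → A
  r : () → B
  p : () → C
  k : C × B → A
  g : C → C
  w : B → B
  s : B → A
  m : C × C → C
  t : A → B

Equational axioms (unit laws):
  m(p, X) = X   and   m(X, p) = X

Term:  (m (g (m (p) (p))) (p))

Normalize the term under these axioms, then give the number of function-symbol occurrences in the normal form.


size = 2

1. (m (g (m (p) (p))) (p))  →  (g (m (p) (p)))
2. (g (m (p) (p)))  →  (g (p))
normal form: (g (p))


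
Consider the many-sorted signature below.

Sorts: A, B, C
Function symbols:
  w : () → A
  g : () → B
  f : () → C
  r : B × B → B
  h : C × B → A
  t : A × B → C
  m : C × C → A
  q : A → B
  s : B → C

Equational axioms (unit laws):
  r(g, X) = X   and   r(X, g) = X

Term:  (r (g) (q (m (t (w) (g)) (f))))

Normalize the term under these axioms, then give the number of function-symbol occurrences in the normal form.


size = 6

1. (r (g) (q (m (t (w) (g)) (f))))  →  (q (m (t (w) (g)) (f)))
normal form: (q (m (t (w) (g)) (f)))


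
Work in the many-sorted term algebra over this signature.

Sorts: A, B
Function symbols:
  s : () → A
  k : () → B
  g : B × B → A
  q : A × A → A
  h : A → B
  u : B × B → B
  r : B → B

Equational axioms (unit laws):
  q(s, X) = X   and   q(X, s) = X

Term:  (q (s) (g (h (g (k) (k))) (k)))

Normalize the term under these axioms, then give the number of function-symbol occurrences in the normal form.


1. (q (s) (g (h (g (k) (k))) (k)))  →  (g (h (g (k) (k))) (k))
normal form: (g (h (g (k) (k))) (k))

size = 6


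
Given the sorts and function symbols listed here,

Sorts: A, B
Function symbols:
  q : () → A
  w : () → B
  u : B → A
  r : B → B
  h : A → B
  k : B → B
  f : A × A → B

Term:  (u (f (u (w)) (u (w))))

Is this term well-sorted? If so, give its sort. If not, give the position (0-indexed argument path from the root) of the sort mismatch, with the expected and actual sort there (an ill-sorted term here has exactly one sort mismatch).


      (w) : B
    (u (w)) : A
      (w) : B
    (u (w)) : A
  (f (u (w)) (u (w))) : B
(u (f (u (w)) (u (w)))) : A

well-sorted; sort = A


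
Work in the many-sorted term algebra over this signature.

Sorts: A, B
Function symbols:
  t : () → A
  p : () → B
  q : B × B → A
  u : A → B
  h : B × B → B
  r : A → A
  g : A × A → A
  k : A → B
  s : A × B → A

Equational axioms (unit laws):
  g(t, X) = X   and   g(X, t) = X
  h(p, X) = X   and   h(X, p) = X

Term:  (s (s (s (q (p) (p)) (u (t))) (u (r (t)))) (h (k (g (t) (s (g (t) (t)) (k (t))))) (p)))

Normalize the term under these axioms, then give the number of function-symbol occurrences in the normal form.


1. (s (s (s (q (p) (p)) (u (t))) (u (r (t)))) (h (k (g (t) (s (g (t) (t)) (k (t))))) (p)))  →  (s (s (s (q (p) (p)) (u (t))) (u (r (t)))) (k (g (t) (s (g (t) (t)) (k (t))))))
2. (s (s (s (q (p) (p)) (u (t))) (u (r (t)))) (k (g (t) (s (g (t) (t)) (k (t))))))  →  (s (s (s (q (p) (p)) (u (t))) (u (r (t)))) (k (s (g (t) (t)) (k (t)))))
3. (s (s (s (q (p) (p)) (u (t))) (u (r (t)))) (k (s (g (t) (t)) (k (t)))))  →  (s (s (s (q (p) (p)) (u (t))) (u (r (t)))) (k (s (t) (k (t)))))
normal form: (s (s (s (q (p) (p)) (u (t))) (u (r (t)))) (k (s (t) (k (t)))))

size = 16


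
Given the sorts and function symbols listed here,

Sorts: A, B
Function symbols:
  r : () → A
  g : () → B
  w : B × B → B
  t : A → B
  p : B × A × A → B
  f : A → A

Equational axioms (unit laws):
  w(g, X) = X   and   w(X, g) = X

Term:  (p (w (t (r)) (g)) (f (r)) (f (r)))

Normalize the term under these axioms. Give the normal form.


normal form = (p (t (r)) (f (r)) (f (r)))

1. (p (w (t (r)) (g)) (f (r)) (f (r)))  →  (p (t (r)) (f (r)) (f (r)))


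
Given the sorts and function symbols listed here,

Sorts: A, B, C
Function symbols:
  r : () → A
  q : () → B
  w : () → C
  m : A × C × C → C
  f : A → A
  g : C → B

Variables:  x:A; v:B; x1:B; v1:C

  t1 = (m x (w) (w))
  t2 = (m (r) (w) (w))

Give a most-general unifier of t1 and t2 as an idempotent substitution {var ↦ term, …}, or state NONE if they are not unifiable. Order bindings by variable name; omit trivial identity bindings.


{x ↦ (r)}


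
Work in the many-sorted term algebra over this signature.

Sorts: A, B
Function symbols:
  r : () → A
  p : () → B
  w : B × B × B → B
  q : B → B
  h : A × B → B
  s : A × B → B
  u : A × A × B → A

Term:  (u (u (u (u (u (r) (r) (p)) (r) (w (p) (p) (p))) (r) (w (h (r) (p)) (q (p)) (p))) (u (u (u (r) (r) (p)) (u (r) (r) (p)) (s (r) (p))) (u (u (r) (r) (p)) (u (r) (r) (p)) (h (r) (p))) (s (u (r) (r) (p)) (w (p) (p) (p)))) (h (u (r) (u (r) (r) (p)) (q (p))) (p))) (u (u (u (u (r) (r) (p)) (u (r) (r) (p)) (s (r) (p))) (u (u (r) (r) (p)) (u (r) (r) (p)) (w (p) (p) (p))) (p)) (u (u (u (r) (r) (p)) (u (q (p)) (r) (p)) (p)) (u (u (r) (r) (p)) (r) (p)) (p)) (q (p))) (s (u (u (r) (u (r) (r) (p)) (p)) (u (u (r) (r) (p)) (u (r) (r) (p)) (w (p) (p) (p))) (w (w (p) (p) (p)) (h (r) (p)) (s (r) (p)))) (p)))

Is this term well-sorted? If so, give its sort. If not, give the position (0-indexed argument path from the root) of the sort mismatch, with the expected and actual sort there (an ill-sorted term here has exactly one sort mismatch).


          (r) : A
          (r) : A
          (p) : B
        (u (r) (r) (p)) : A
        (r) : A
          (p) : B
          (p) : B
          (p) : B
        (w (p) (p) (p)) : B
      (u (u (r) (r) (p)) (r) (w (p) (p) (p))) : A
      (r) : A
          (r) : A
          (p) : B
        (h (r) (p)) : B
          (p) : B
        (q (p)) : B
        (p) : B
      (w (h (r) (p)) (q (p)) (p)) : B
    (u (u (u (r) (r) (p)) (r) (w (p) (p) (p))) (r) (w (h (r) (p)) (q (p)) (p))) : A
          (r) : A
          (r) : A
          (p) : B
        (u (r) (r) (p)) : A
          (r) : A
          (r) : A
          (p) : B
        (u (r) (r) (p)) : A
          (r) : A
          (p) : B
        (s (r) (p)) : B
      (u (u (r) (r) (p)) (u (r) (r) (p)) (s (r) (p))) : A
          (r) : A
          (r) : A
          (p) : B
        (u (r) (r) (p)) : A
          (r) : A
          (r) : A
          (p) : B
        (u (r) (r) (p)) : A
          (r) : A
          (p) : B
        (h (r) (p)) : B
      (u (u (r) (r) (p)) (u (r) (r) (p)) (h (r) (p))) : A
          (r) : A
          (r) : A
          (p) : B
        (u (r) (r) (p)) : A
          (p) : B
          (p) : B
          (p) : B
        (w (p) (p) (p)) : B
      (s (u (r) (r) (p)) (w (p) (p) (p))) : B
    (u (u (u (r) (r) (p)) (u (r) (r) (p)) (s (r) (p))) (u (u (r) (r) (p)) (u (r) (r) (p)) (h (r) (p))) (s (u (r) (r) (p)) (w (p) (p) (p)))) : A
        (r) : A
          (r) : A
          (r) : A
          (p) : B
        (u (r) (r) (p)) : A
          (p) : B
        (q (p)) : B
      (u (r) (u (r) (r) (p)) (q (p))) : A
      (p) : B
    (h (u (r) (u (r) (r) (p)) (q (p))) (p)) : B
  (u (u (u (u (r) (r) (p)) (r) (w (p) (p) (p))) (r) (w (h (r) (p)) (q (p)) (p))) (u (u (u (r) (r) (p)) (u (r) (r) (p)) (s (r) (p))) (u (u (r) (r) (p)) (u (r) (r) (p)) (h (r) (p))) (s (u (r) (r) (p)) (w (p) (p) (p)))) (h (u (r) (u (r) (r) (p)) (q (p))) (p))) : A
          (r) : A
          (r) : A
          (p) : B
        (u (r) (r) (p)) : A
          (r) : A
          (r) : A
          (p) : B
        (u (r) (r) (p)) : A
          (r) : A
          (p) : B
        (s (r) (p)) : B
      (u (u (r) (r) (p)) (u (r) (r) (p)) (s (r) (p))) : A
          (r) : A
          (r) : A
          (p) : B
        (u (r) (r) (p)) : A
          (r) : A
          (r) : A
          (p) : B
        (u (r) (r) (p)) : A
          (p) : B
          (p) : B
          (p) : B
        (w (p) (p) (p)) : B
      (u (u (r) (r) (p)) (u (r) (r) (p)) (w (p) (p) (p))) : A
      (p) : B
    (u (u (u (r) (r) (p)) (u (r) (r) (p)) (s (r) (p))) (u (u (r) (r) (p)) (u (r) (r) (p)) (w (p) (p) (p))) (p)) : A
          (r) : A
          (r) : A
          (p) : B
        (u (r) (r) (p)) : A
            (p) : B
          (q (p)) : B
          (r) : A
          (p) : B
        (u (q (p)) (r) (p)) : ✗ arg 0 at [1, 1, 0, 1, 0] has sort B, expected A
        (p) : B
          (r) : A
          (r) : A
          (p) : B
        (u (r) (r) (p)) : A
        (r) : A
        (p) : B
      (u (u (r) (r) (p)) (r) (p)) : A
      (p) : B
      (p) : B
    (q (p)) : B
        (r) : A
          (r) : A
          (r) : A
          (p) : B
        (u (r) (r) (p)) : A
        (p) : B
      (u (r) (u (r) (r) (p)) (p)) : A
          (r) : A
          (r) : A
          (p) : B
        (u (r) (r) (p)) : A
          (r) : A
          (r) : A
          (p) : B
        (u (r) (r) (p)) : A
          (p) : B
          (p) : B
          (p) : B
        (w (p) (p) (p)) : B
      (u (u (r) (r) (p)) (u (r) (r) (p)) (w (p) (p) (p))) : A
          (p) : B
          (p) : B
          (p) : B
        (w (p) (p) (p)) : B
          (r) : A
          (p) : B
        (h (r) (p)) : B
          (r) : A
          (p) : B
        (s (r) (p)) : B
      (w (w (p) (p) (p)) (h (r) (p)) (s (r) (p))) : B
    (u (u (r) (u (r) (r) (p)) (p)) (u (u (r) (r) (p)) (u (r) (r) (p)) (w (p) (p) (p))) (w (w (p) (p) (p)) (h (r) (p)) (s (r) (p)))) : A
    (p) : B
  (s (u (u (r) (u (r) (r) (p)) (p)) (u (u (r) (r) (p)) (u (r) (r) (p)) (w (p) (p) (p))) (w (w (p) (p) (p)) (h (r) (p)) (s (r) (p)))) (p)) : B

ill-sorted at position [1, 1, 0, 1, 0]: expected A, got B


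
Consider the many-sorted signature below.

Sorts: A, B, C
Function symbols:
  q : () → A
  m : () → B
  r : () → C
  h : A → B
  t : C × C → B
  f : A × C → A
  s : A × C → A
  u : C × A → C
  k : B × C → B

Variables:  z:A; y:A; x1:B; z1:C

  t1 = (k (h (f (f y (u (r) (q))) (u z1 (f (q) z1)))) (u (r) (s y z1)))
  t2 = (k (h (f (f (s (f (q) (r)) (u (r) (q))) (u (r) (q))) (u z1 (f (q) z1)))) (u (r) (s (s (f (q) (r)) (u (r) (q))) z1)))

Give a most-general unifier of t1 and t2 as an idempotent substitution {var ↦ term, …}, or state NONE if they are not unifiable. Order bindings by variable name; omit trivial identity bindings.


{y ↦ (s (f (q) (r)) (u (r) (q)))}


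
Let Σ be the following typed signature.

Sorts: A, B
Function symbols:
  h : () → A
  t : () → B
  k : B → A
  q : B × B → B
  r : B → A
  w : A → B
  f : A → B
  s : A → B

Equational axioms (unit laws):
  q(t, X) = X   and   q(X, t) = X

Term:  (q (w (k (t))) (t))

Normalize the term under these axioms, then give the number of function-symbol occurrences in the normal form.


size = 3

1. (q (w (k (t))) (t))  →  (w (k (t)))
normal form: (w (k (t)))


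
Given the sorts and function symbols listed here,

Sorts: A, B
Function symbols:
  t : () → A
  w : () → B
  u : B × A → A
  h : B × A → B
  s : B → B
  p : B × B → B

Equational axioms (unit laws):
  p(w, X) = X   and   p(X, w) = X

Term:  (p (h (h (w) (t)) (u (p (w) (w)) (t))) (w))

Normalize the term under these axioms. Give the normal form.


normal form = (h (h (w) (t)) (u (w) (t)))

1. (p (h (h (w) (t)) (u (p (w) (w)) (t))) (w))  →  (h (h (w) (t)) (u (p (w) (w)) (t)))
2. (h (h (w) (t)) (u (p (w) (w)) (t)))  →  (h (h (w) (t)) (u (w) (t)))


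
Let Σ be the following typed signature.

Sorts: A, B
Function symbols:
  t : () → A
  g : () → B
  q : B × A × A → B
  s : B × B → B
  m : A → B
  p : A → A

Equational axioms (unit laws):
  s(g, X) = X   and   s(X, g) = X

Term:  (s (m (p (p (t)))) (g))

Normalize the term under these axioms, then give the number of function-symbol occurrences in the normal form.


size = 4

1. (s (m (p (p (t)))) (g))  →  (m (p (p (t))))
normal form: (m (p (p (t))))


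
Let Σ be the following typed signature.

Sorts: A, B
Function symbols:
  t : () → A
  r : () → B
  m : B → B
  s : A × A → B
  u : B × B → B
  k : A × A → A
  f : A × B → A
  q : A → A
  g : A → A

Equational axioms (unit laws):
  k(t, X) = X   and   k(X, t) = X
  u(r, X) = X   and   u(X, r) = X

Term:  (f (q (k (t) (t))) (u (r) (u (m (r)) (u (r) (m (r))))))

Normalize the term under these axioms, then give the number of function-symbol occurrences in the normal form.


1. (f (q (k (t) (t))) (u (r) (u (m (r)) (u (r) (m (r))))))  →  (f (q (t)) (u (r) (u (m (r)) (u (r) (m (r))))))
2. (f (q (t)) (u (r) (u (m (r)) (u (r) (m (r))))))  →  (f (q (t)) (u (m (r)) (u (r) (m (r)))))
3. (f (q (t)) (u (m (r)) (u (r) (m (r)))))  →  (f (q (t)) (u (m (r)) (m (r))))
normal form: (f (q (t)) (u (m (r)) (m (r))))

size = 8


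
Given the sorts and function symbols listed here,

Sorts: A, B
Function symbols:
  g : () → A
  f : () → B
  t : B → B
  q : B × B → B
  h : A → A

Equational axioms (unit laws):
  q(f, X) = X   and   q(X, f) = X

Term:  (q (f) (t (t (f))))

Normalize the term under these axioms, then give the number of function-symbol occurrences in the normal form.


size = 3

1. (q (f) (t (t (f))))  →  (t (t (f)))
normal form: (t (t (f)))


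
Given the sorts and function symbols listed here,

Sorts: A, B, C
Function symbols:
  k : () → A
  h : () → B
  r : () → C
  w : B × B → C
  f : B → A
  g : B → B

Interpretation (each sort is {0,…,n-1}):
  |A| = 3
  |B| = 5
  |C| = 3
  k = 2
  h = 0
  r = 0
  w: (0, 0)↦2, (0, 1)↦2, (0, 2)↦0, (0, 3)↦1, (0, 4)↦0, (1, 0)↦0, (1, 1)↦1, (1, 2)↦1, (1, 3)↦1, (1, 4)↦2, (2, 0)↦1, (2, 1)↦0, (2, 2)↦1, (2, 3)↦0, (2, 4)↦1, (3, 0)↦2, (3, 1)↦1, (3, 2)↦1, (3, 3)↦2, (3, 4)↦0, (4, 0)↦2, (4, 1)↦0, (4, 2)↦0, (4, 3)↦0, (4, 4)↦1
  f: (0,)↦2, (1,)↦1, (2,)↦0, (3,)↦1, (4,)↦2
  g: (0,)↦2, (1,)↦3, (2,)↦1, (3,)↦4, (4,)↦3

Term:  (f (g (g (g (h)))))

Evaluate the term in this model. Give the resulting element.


value = 1

  h = 0
  (g (h)) = g(0,) = 2
  (g (g (h))) = g(2,) = 1
  (g (g (g (h)))) = g(1,) = 3
  (f (g (g (g (h))))) = f(3,) = 1


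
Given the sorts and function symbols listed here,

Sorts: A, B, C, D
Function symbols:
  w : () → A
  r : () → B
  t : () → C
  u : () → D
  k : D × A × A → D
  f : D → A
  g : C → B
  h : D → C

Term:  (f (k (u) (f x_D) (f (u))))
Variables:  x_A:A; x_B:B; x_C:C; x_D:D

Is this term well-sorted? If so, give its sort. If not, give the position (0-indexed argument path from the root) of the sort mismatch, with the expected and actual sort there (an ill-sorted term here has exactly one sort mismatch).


well-sorted; sort = A

    (u) : D
      x_D : D
    (f x_D) : A
      (u) : D
    (f (u)) : A
  (k (u) (f x_D) (f (u))) : D
(f (k (u) (f x_D) (f (u)))) : A


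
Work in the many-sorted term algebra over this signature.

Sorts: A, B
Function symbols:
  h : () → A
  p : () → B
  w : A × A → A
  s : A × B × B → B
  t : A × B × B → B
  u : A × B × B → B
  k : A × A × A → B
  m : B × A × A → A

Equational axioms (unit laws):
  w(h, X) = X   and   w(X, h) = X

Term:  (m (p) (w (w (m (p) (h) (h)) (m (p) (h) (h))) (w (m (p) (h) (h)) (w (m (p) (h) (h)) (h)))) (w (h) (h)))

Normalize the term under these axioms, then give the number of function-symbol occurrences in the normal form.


size = 22

1. (m (p) (w (w (m (p) (h) (h)) (m (p) (h) (h))) (w (m (p) (h) (h)) (w (m (p) (h) (h)) (h)))) (w (h) (h)))  →  (m (p) (w (w (m (p) (h) (h)) (m (p) (h) (h))) (w (m (p) (h) (h)) (m (p) (h) (h)))) (w (h) (h)))
2. (m (p) (w (w (m (p) (h) (h)) (m (p) (h) (h))) (w (m (p) (h) (h)) (m (p) (h) (h)))) (w (h) (h)))  →  (m (p) (w (w (m (p) (h) (h)) (m (p) (h) (h))) (w (m (p) (h) (h)) (m (p) (h) (h)))) (h))
normal form: (m (p) (w (w (m (p) (h) (h)) (m (p) (h) (h))) (w (m (p) (h) (h)) (m (p) (h) (h)))) (h))


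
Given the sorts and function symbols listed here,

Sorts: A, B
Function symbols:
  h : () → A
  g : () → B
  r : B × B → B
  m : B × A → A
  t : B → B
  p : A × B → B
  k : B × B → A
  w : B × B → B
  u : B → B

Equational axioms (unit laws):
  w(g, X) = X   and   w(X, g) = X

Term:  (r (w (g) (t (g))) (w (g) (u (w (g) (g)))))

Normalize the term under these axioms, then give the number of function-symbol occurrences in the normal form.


size = 5

1. (r (w (g) (t (g))) (w (g) (u (w (g) (g)))))  →  (r (t (g)) (w (g) (u (w (g) (g)))))
2. (r (t (g)) (w (g) (u (w (g) (g)))))  →  (r (t (g)) (u (w (g) (g))))
3. (r (t (g)) (u (w (g) (g))))  →  (r (t (g)) (u (g)))
normal form: (r (t (g)) (u (g)))


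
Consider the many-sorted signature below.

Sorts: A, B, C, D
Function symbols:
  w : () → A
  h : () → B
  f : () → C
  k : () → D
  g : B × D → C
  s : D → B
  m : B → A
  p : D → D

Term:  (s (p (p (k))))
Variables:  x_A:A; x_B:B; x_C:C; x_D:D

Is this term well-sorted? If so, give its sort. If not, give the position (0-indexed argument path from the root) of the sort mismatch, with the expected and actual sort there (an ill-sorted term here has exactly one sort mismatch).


      (k) : D
    (p (k)) : D
  (p (p (k))) : D
(s (p (p (k)))) : B

well-sorted; sort = B


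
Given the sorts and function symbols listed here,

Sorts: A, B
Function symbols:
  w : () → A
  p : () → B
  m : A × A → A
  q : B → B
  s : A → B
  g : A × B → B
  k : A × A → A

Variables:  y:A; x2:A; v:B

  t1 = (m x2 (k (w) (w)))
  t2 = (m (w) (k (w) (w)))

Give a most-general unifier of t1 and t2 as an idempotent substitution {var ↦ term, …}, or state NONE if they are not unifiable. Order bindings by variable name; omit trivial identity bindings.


{x2 ↦ (w)}


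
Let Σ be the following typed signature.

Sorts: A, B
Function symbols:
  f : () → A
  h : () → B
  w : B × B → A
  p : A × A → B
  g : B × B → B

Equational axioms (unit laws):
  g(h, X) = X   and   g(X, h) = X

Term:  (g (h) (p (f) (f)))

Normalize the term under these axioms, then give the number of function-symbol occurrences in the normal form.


size = 3

1. (g (h) (p (f) (f)))  →  (p (f) (f))
normal form: (p (f) (f))
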